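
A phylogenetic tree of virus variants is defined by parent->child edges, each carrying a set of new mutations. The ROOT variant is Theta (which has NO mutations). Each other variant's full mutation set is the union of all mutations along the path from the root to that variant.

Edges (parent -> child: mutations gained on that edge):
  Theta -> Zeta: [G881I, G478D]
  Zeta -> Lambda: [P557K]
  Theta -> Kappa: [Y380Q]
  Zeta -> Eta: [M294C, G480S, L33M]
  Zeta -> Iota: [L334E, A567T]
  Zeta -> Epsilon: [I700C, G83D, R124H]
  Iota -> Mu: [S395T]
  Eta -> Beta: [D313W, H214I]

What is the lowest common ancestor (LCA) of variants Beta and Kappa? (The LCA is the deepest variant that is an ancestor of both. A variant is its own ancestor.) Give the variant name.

Answer: Theta

Derivation:
Path from root to Beta: Theta -> Zeta -> Eta -> Beta
  ancestors of Beta: {Theta, Zeta, Eta, Beta}
Path from root to Kappa: Theta -> Kappa
  ancestors of Kappa: {Theta, Kappa}
Common ancestors: {Theta}
Walk up from Kappa: Kappa (not in ancestors of Beta), Theta (in ancestors of Beta)
Deepest common ancestor (LCA) = Theta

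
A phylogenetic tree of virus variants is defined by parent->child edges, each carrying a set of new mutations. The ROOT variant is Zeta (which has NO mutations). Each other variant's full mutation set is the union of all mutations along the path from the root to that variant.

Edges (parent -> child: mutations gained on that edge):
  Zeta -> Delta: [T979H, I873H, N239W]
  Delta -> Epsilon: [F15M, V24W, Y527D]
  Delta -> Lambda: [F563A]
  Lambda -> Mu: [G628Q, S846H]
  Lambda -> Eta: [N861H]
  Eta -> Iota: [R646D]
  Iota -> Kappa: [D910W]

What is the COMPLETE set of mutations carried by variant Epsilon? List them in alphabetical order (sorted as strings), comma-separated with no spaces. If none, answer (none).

At Zeta: gained [] -> total []
At Delta: gained ['T979H', 'I873H', 'N239W'] -> total ['I873H', 'N239W', 'T979H']
At Epsilon: gained ['F15M', 'V24W', 'Y527D'] -> total ['F15M', 'I873H', 'N239W', 'T979H', 'V24W', 'Y527D']

Answer: F15M,I873H,N239W,T979H,V24W,Y527D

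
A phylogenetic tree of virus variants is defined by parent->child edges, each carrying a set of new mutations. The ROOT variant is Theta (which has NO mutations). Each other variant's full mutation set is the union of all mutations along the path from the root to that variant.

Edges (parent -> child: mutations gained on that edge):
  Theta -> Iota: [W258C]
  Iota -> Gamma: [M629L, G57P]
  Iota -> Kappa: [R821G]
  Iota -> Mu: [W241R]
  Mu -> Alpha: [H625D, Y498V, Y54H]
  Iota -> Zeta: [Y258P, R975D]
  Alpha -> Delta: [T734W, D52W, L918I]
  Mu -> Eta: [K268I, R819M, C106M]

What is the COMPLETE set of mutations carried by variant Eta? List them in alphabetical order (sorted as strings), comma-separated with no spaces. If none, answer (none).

At Theta: gained [] -> total []
At Iota: gained ['W258C'] -> total ['W258C']
At Mu: gained ['W241R'] -> total ['W241R', 'W258C']
At Eta: gained ['K268I', 'R819M', 'C106M'] -> total ['C106M', 'K268I', 'R819M', 'W241R', 'W258C']

Answer: C106M,K268I,R819M,W241R,W258C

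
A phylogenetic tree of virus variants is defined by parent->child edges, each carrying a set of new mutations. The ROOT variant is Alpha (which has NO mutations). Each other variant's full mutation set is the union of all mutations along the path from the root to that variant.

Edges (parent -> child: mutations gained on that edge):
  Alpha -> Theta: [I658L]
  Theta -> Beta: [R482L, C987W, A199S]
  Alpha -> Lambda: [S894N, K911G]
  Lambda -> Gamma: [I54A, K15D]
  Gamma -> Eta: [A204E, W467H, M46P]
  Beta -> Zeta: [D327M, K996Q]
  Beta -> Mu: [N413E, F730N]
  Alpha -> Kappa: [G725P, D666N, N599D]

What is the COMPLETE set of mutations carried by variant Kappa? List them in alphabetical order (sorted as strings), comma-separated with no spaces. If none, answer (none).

At Alpha: gained [] -> total []
At Kappa: gained ['G725P', 'D666N', 'N599D'] -> total ['D666N', 'G725P', 'N599D']

Answer: D666N,G725P,N599D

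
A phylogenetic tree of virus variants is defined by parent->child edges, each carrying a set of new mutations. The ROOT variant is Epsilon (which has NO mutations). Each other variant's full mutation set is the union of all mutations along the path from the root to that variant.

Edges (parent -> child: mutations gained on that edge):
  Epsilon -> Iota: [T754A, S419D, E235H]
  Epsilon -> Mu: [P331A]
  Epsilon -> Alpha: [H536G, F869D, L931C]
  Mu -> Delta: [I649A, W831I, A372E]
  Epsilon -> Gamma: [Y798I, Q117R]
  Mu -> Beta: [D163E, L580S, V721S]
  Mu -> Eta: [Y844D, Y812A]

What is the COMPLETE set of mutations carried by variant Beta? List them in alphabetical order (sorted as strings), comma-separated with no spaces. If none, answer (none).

At Epsilon: gained [] -> total []
At Mu: gained ['P331A'] -> total ['P331A']
At Beta: gained ['D163E', 'L580S', 'V721S'] -> total ['D163E', 'L580S', 'P331A', 'V721S']

Answer: D163E,L580S,P331A,V721S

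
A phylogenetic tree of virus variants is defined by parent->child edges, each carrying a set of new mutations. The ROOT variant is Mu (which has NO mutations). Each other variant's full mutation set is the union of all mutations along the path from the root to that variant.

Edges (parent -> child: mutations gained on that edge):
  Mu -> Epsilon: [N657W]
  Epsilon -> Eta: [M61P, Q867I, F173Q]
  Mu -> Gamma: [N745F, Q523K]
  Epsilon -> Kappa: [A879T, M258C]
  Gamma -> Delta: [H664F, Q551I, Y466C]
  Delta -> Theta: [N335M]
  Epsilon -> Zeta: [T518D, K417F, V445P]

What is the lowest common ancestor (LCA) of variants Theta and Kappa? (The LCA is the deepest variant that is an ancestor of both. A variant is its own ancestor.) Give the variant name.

Path from root to Theta: Mu -> Gamma -> Delta -> Theta
  ancestors of Theta: {Mu, Gamma, Delta, Theta}
Path from root to Kappa: Mu -> Epsilon -> Kappa
  ancestors of Kappa: {Mu, Epsilon, Kappa}
Common ancestors: {Mu}
Walk up from Kappa: Kappa (not in ancestors of Theta), Epsilon (not in ancestors of Theta), Mu (in ancestors of Theta)
Deepest common ancestor (LCA) = Mu

Answer: Mu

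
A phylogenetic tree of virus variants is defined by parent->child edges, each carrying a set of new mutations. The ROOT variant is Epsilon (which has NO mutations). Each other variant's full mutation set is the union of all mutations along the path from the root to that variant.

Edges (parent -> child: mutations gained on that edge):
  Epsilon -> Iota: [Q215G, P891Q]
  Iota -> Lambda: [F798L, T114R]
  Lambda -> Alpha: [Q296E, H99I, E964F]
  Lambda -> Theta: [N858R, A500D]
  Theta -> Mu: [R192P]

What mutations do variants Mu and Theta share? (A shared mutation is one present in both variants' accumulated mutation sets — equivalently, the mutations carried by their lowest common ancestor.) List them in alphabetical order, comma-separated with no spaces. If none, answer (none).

Accumulating mutations along path to Mu:
  At Epsilon: gained [] -> total []
  At Iota: gained ['Q215G', 'P891Q'] -> total ['P891Q', 'Q215G']
  At Lambda: gained ['F798L', 'T114R'] -> total ['F798L', 'P891Q', 'Q215G', 'T114R']
  At Theta: gained ['N858R', 'A500D'] -> total ['A500D', 'F798L', 'N858R', 'P891Q', 'Q215G', 'T114R']
  At Mu: gained ['R192P'] -> total ['A500D', 'F798L', 'N858R', 'P891Q', 'Q215G', 'R192P', 'T114R']
Mutations(Mu) = ['A500D', 'F798L', 'N858R', 'P891Q', 'Q215G', 'R192P', 'T114R']
Accumulating mutations along path to Theta:
  At Epsilon: gained [] -> total []
  At Iota: gained ['Q215G', 'P891Q'] -> total ['P891Q', 'Q215G']
  At Lambda: gained ['F798L', 'T114R'] -> total ['F798L', 'P891Q', 'Q215G', 'T114R']
  At Theta: gained ['N858R', 'A500D'] -> total ['A500D', 'F798L', 'N858R', 'P891Q', 'Q215G', 'T114R']
Mutations(Theta) = ['A500D', 'F798L', 'N858R', 'P891Q', 'Q215G', 'T114R']
Intersection: ['A500D', 'F798L', 'N858R', 'P891Q', 'Q215G', 'R192P', 'T114R'] ∩ ['A500D', 'F798L', 'N858R', 'P891Q', 'Q215G', 'T114R'] = ['A500D', 'F798L', 'N858R', 'P891Q', 'Q215G', 'T114R']

Answer: A500D,F798L,N858R,P891Q,Q215G,T114R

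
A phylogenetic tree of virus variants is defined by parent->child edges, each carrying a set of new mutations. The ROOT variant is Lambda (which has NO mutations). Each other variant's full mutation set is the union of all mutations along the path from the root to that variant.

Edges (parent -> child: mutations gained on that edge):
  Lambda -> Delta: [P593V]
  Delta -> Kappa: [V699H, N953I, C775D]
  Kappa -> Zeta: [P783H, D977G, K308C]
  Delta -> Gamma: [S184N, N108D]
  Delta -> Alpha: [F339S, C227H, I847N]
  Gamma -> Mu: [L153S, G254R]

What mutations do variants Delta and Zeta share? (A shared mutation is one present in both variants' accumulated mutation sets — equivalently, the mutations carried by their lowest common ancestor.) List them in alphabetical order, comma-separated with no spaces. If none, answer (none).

Answer: P593V

Derivation:
Accumulating mutations along path to Delta:
  At Lambda: gained [] -> total []
  At Delta: gained ['P593V'] -> total ['P593V']
Mutations(Delta) = ['P593V']
Accumulating mutations along path to Zeta:
  At Lambda: gained [] -> total []
  At Delta: gained ['P593V'] -> total ['P593V']
  At Kappa: gained ['V699H', 'N953I', 'C775D'] -> total ['C775D', 'N953I', 'P593V', 'V699H']
  At Zeta: gained ['P783H', 'D977G', 'K308C'] -> total ['C775D', 'D977G', 'K308C', 'N953I', 'P593V', 'P783H', 'V699H']
Mutations(Zeta) = ['C775D', 'D977G', 'K308C', 'N953I', 'P593V', 'P783H', 'V699H']
Intersection: ['P593V'] ∩ ['C775D', 'D977G', 'K308C', 'N953I', 'P593V', 'P783H', 'V699H'] = ['P593V']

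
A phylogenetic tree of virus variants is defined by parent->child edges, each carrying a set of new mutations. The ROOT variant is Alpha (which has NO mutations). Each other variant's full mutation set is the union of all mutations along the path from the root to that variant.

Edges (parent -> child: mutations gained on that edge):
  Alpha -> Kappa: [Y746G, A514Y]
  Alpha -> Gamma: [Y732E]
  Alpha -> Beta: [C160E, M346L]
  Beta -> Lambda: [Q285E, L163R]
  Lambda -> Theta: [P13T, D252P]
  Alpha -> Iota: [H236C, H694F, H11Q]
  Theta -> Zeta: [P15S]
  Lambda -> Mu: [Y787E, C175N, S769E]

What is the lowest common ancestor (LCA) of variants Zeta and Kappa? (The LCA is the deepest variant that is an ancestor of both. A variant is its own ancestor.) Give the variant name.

Path from root to Zeta: Alpha -> Beta -> Lambda -> Theta -> Zeta
  ancestors of Zeta: {Alpha, Beta, Lambda, Theta, Zeta}
Path from root to Kappa: Alpha -> Kappa
  ancestors of Kappa: {Alpha, Kappa}
Common ancestors: {Alpha}
Walk up from Kappa: Kappa (not in ancestors of Zeta), Alpha (in ancestors of Zeta)
Deepest common ancestor (LCA) = Alpha

Answer: Alpha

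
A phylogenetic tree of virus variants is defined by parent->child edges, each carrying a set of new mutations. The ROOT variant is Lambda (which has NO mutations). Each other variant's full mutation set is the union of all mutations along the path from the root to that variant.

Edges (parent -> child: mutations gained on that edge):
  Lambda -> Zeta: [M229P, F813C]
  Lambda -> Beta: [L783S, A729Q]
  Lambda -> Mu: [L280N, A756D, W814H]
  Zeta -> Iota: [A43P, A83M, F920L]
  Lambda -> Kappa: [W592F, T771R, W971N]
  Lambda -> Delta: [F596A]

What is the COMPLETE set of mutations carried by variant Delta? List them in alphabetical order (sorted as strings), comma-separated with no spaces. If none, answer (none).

At Lambda: gained [] -> total []
At Delta: gained ['F596A'] -> total ['F596A']

Answer: F596A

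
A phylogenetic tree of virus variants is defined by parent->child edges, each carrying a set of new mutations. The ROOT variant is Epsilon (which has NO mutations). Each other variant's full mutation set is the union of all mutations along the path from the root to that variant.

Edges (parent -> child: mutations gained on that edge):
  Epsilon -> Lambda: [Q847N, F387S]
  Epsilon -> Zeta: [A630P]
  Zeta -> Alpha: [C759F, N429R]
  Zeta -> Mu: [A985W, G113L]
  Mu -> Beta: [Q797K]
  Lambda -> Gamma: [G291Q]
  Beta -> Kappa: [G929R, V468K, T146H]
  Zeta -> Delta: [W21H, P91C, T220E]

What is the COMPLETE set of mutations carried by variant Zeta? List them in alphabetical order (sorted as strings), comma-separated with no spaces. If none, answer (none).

At Epsilon: gained [] -> total []
At Zeta: gained ['A630P'] -> total ['A630P']

Answer: A630P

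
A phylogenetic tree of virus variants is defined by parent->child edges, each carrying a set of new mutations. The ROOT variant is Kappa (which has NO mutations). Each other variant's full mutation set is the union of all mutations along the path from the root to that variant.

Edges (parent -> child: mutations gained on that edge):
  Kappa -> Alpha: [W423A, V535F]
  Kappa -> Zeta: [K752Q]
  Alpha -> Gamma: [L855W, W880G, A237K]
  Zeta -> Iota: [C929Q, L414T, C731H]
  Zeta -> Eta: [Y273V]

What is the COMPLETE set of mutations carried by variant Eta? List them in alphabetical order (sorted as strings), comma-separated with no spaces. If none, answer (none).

At Kappa: gained [] -> total []
At Zeta: gained ['K752Q'] -> total ['K752Q']
At Eta: gained ['Y273V'] -> total ['K752Q', 'Y273V']

Answer: K752Q,Y273V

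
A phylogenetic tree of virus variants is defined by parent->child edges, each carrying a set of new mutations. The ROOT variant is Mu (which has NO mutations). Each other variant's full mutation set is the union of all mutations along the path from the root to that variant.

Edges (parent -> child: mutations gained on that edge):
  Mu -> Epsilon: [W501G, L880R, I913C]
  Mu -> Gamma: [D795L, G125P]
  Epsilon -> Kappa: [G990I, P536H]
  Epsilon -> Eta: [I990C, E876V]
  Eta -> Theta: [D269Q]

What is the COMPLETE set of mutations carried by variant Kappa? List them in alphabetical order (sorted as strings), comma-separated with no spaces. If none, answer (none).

At Mu: gained [] -> total []
At Epsilon: gained ['W501G', 'L880R', 'I913C'] -> total ['I913C', 'L880R', 'W501G']
At Kappa: gained ['G990I', 'P536H'] -> total ['G990I', 'I913C', 'L880R', 'P536H', 'W501G']

Answer: G990I,I913C,L880R,P536H,W501G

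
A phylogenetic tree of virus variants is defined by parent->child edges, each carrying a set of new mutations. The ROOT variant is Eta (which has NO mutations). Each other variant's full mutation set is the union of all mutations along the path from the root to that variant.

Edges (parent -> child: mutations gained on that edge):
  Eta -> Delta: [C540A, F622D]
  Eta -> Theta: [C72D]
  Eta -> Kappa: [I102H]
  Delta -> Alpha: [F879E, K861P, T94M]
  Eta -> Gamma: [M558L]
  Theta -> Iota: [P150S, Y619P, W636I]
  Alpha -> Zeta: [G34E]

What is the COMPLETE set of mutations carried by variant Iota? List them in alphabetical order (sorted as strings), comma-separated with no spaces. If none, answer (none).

Answer: C72D,P150S,W636I,Y619P

Derivation:
At Eta: gained [] -> total []
At Theta: gained ['C72D'] -> total ['C72D']
At Iota: gained ['P150S', 'Y619P', 'W636I'] -> total ['C72D', 'P150S', 'W636I', 'Y619P']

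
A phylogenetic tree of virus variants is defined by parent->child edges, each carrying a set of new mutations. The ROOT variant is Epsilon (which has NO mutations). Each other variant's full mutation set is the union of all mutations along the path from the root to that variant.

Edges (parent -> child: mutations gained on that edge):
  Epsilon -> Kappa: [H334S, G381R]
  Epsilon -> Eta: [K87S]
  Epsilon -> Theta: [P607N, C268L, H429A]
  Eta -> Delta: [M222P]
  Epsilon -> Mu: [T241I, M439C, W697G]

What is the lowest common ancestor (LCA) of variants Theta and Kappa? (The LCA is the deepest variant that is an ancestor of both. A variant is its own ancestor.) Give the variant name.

Answer: Epsilon

Derivation:
Path from root to Theta: Epsilon -> Theta
  ancestors of Theta: {Epsilon, Theta}
Path from root to Kappa: Epsilon -> Kappa
  ancestors of Kappa: {Epsilon, Kappa}
Common ancestors: {Epsilon}
Walk up from Kappa: Kappa (not in ancestors of Theta), Epsilon (in ancestors of Theta)
Deepest common ancestor (LCA) = Epsilon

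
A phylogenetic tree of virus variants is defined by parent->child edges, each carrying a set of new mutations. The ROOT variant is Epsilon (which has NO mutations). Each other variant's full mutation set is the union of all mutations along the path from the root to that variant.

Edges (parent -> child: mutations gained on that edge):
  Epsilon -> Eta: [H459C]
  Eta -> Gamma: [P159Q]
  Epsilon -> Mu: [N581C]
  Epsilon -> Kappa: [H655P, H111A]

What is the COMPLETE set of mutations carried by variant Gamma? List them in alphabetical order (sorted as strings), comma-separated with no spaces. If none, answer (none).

Answer: H459C,P159Q

Derivation:
At Epsilon: gained [] -> total []
At Eta: gained ['H459C'] -> total ['H459C']
At Gamma: gained ['P159Q'] -> total ['H459C', 'P159Q']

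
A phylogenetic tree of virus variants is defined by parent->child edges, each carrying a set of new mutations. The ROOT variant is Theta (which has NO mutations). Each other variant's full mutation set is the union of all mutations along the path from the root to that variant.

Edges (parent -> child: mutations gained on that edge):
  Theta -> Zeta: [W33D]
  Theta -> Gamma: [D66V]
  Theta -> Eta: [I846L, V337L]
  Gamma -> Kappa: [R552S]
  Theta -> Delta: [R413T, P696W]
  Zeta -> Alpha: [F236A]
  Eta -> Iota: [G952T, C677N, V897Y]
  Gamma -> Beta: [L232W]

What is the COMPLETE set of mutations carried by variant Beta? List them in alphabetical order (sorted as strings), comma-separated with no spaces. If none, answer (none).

At Theta: gained [] -> total []
At Gamma: gained ['D66V'] -> total ['D66V']
At Beta: gained ['L232W'] -> total ['D66V', 'L232W']

Answer: D66V,L232W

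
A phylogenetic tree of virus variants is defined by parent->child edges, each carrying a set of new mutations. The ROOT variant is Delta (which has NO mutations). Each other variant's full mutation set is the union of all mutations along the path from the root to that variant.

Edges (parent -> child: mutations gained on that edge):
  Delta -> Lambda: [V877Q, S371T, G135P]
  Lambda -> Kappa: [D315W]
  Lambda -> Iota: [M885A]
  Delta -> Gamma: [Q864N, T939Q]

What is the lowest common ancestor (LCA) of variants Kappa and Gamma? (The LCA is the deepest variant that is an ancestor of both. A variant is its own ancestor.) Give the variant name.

Answer: Delta

Derivation:
Path from root to Kappa: Delta -> Lambda -> Kappa
  ancestors of Kappa: {Delta, Lambda, Kappa}
Path from root to Gamma: Delta -> Gamma
  ancestors of Gamma: {Delta, Gamma}
Common ancestors: {Delta}
Walk up from Gamma: Gamma (not in ancestors of Kappa), Delta (in ancestors of Kappa)
Deepest common ancestor (LCA) = Delta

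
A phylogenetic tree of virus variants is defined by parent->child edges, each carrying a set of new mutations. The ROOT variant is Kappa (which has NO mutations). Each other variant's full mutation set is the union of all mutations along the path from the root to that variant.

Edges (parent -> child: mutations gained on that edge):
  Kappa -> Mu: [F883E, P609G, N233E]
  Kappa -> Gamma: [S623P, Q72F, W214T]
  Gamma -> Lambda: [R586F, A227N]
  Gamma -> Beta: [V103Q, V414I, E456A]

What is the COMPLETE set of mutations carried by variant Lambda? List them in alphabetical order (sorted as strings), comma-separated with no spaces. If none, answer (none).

At Kappa: gained [] -> total []
At Gamma: gained ['S623P', 'Q72F', 'W214T'] -> total ['Q72F', 'S623P', 'W214T']
At Lambda: gained ['R586F', 'A227N'] -> total ['A227N', 'Q72F', 'R586F', 'S623P', 'W214T']

Answer: A227N,Q72F,R586F,S623P,W214T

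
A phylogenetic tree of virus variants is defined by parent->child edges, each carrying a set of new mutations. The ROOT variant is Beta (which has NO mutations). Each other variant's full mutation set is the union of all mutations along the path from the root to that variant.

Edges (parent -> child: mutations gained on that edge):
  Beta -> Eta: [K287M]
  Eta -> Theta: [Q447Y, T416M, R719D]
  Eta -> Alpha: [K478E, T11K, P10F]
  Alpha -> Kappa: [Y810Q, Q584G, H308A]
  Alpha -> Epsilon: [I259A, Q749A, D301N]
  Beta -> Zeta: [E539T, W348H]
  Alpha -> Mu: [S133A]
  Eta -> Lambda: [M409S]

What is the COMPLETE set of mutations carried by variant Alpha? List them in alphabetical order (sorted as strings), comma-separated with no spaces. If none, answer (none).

At Beta: gained [] -> total []
At Eta: gained ['K287M'] -> total ['K287M']
At Alpha: gained ['K478E', 'T11K', 'P10F'] -> total ['K287M', 'K478E', 'P10F', 'T11K']

Answer: K287M,K478E,P10F,T11K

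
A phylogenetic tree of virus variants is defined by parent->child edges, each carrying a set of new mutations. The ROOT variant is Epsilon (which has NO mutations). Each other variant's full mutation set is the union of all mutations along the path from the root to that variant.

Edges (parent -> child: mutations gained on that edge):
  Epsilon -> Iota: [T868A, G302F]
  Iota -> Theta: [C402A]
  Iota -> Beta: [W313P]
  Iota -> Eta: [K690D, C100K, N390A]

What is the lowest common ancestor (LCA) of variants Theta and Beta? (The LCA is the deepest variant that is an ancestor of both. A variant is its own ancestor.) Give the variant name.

Answer: Iota

Derivation:
Path from root to Theta: Epsilon -> Iota -> Theta
  ancestors of Theta: {Epsilon, Iota, Theta}
Path from root to Beta: Epsilon -> Iota -> Beta
  ancestors of Beta: {Epsilon, Iota, Beta}
Common ancestors: {Epsilon, Iota}
Walk up from Beta: Beta (not in ancestors of Theta), Iota (in ancestors of Theta), Epsilon (in ancestors of Theta)
Deepest common ancestor (LCA) = Iota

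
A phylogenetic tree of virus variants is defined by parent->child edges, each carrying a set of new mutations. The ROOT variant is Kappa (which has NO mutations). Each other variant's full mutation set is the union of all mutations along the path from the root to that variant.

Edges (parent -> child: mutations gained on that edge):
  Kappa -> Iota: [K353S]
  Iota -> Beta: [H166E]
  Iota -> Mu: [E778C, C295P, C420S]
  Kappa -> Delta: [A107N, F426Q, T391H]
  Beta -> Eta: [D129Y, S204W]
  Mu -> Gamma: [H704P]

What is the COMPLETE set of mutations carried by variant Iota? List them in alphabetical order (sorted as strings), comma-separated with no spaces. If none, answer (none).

At Kappa: gained [] -> total []
At Iota: gained ['K353S'] -> total ['K353S']

Answer: K353S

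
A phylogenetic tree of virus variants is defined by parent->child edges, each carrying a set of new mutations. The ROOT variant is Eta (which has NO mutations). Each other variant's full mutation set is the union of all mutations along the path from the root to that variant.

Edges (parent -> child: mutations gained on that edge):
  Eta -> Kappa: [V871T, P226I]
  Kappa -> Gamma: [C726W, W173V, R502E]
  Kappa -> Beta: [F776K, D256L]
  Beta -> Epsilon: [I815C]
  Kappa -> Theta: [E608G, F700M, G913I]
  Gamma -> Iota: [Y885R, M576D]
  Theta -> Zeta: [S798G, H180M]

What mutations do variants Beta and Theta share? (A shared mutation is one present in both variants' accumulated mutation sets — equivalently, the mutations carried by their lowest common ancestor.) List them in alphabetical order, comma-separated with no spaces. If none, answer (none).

Answer: P226I,V871T

Derivation:
Accumulating mutations along path to Beta:
  At Eta: gained [] -> total []
  At Kappa: gained ['V871T', 'P226I'] -> total ['P226I', 'V871T']
  At Beta: gained ['F776K', 'D256L'] -> total ['D256L', 'F776K', 'P226I', 'V871T']
Mutations(Beta) = ['D256L', 'F776K', 'P226I', 'V871T']
Accumulating mutations along path to Theta:
  At Eta: gained [] -> total []
  At Kappa: gained ['V871T', 'P226I'] -> total ['P226I', 'V871T']
  At Theta: gained ['E608G', 'F700M', 'G913I'] -> total ['E608G', 'F700M', 'G913I', 'P226I', 'V871T']
Mutations(Theta) = ['E608G', 'F700M', 'G913I', 'P226I', 'V871T']
Intersection: ['D256L', 'F776K', 'P226I', 'V871T'] ∩ ['E608G', 'F700M', 'G913I', 'P226I', 'V871T'] = ['P226I', 'V871T']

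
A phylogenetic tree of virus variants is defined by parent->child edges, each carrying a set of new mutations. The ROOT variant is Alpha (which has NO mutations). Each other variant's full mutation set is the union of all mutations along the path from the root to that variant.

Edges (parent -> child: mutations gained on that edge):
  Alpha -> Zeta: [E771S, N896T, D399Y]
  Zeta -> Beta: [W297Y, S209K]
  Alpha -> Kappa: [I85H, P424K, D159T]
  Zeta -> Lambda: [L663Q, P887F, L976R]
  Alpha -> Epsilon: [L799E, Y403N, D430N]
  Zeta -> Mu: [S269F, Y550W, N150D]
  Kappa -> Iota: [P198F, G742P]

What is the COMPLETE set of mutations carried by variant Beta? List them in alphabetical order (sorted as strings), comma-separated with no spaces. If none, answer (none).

Answer: D399Y,E771S,N896T,S209K,W297Y

Derivation:
At Alpha: gained [] -> total []
At Zeta: gained ['E771S', 'N896T', 'D399Y'] -> total ['D399Y', 'E771S', 'N896T']
At Beta: gained ['W297Y', 'S209K'] -> total ['D399Y', 'E771S', 'N896T', 'S209K', 'W297Y']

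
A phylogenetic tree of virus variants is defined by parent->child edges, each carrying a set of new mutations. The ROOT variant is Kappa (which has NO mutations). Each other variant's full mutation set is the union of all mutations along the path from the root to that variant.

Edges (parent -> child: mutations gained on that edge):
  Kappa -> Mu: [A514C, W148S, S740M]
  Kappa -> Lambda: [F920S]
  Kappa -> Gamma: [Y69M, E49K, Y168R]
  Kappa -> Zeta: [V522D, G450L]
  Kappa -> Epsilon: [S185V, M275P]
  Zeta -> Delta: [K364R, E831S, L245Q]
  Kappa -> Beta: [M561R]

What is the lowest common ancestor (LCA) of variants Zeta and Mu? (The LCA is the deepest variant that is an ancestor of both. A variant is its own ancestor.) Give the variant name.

Answer: Kappa

Derivation:
Path from root to Zeta: Kappa -> Zeta
  ancestors of Zeta: {Kappa, Zeta}
Path from root to Mu: Kappa -> Mu
  ancestors of Mu: {Kappa, Mu}
Common ancestors: {Kappa}
Walk up from Mu: Mu (not in ancestors of Zeta), Kappa (in ancestors of Zeta)
Deepest common ancestor (LCA) = Kappa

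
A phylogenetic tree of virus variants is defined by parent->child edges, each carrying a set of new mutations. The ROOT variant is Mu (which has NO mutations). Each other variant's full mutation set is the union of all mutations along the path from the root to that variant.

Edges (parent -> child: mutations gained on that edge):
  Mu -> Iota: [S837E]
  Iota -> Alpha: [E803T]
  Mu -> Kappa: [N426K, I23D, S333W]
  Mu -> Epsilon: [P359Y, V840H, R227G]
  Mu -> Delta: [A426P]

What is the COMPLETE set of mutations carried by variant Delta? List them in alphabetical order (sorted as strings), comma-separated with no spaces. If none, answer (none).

At Mu: gained [] -> total []
At Delta: gained ['A426P'] -> total ['A426P']

Answer: A426P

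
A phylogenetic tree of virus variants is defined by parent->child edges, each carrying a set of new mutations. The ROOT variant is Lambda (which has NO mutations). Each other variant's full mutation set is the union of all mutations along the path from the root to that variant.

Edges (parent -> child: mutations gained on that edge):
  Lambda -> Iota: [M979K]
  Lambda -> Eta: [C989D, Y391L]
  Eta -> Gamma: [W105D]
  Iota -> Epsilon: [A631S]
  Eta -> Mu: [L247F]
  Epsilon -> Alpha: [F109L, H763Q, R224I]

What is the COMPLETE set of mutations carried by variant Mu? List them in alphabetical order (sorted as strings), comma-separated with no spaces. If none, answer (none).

Answer: C989D,L247F,Y391L

Derivation:
At Lambda: gained [] -> total []
At Eta: gained ['C989D', 'Y391L'] -> total ['C989D', 'Y391L']
At Mu: gained ['L247F'] -> total ['C989D', 'L247F', 'Y391L']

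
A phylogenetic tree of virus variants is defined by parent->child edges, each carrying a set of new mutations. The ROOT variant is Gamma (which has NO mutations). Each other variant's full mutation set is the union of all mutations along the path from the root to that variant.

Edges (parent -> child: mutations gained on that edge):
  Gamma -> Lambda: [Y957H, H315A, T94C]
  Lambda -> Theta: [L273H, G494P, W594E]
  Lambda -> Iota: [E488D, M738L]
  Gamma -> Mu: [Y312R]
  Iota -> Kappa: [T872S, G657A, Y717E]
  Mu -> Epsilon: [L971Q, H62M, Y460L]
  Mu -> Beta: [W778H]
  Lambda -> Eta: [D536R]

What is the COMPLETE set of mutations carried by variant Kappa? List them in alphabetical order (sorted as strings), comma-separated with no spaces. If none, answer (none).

At Gamma: gained [] -> total []
At Lambda: gained ['Y957H', 'H315A', 'T94C'] -> total ['H315A', 'T94C', 'Y957H']
At Iota: gained ['E488D', 'M738L'] -> total ['E488D', 'H315A', 'M738L', 'T94C', 'Y957H']
At Kappa: gained ['T872S', 'G657A', 'Y717E'] -> total ['E488D', 'G657A', 'H315A', 'M738L', 'T872S', 'T94C', 'Y717E', 'Y957H']

Answer: E488D,G657A,H315A,M738L,T872S,T94C,Y717E,Y957H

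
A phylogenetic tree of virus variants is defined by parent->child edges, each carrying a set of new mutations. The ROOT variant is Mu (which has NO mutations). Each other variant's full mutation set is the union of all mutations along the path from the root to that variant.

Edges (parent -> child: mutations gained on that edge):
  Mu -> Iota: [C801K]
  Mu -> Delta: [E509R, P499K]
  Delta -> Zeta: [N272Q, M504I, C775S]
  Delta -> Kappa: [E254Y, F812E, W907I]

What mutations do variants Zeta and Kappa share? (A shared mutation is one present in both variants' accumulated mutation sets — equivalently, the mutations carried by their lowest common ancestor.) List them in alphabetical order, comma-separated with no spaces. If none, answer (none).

Accumulating mutations along path to Zeta:
  At Mu: gained [] -> total []
  At Delta: gained ['E509R', 'P499K'] -> total ['E509R', 'P499K']
  At Zeta: gained ['N272Q', 'M504I', 'C775S'] -> total ['C775S', 'E509R', 'M504I', 'N272Q', 'P499K']
Mutations(Zeta) = ['C775S', 'E509R', 'M504I', 'N272Q', 'P499K']
Accumulating mutations along path to Kappa:
  At Mu: gained [] -> total []
  At Delta: gained ['E509R', 'P499K'] -> total ['E509R', 'P499K']
  At Kappa: gained ['E254Y', 'F812E', 'W907I'] -> total ['E254Y', 'E509R', 'F812E', 'P499K', 'W907I']
Mutations(Kappa) = ['E254Y', 'E509R', 'F812E', 'P499K', 'W907I']
Intersection: ['C775S', 'E509R', 'M504I', 'N272Q', 'P499K'] ∩ ['E254Y', 'E509R', 'F812E', 'P499K', 'W907I'] = ['E509R', 'P499K']

Answer: E509R,P499K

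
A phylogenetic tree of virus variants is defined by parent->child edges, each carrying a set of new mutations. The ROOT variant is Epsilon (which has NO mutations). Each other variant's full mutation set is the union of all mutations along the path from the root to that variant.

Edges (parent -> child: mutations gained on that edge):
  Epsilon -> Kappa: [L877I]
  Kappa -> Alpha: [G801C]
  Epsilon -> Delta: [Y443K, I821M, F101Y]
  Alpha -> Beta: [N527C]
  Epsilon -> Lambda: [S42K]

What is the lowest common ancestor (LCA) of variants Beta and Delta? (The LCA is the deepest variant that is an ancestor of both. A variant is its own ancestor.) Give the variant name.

Answer: Epsilon

Derivation:
Path from root to Beta: Epsilon -> Kappa -> Alpha -> Beta
  ancestors of Beta: {Epsilon, Kappa, Alpha, Beta}
Path from root to Delta: Epsilon -> Delta
  ancestors of Delta: {Epsilon, Delta}
Common ancestors: {Epsilon}
Walk up from Delta: Delta (not in ancestors of Beta), Epsilon (in ancestors of Beta)
Deepest common ancestor (LCA) = Epsilon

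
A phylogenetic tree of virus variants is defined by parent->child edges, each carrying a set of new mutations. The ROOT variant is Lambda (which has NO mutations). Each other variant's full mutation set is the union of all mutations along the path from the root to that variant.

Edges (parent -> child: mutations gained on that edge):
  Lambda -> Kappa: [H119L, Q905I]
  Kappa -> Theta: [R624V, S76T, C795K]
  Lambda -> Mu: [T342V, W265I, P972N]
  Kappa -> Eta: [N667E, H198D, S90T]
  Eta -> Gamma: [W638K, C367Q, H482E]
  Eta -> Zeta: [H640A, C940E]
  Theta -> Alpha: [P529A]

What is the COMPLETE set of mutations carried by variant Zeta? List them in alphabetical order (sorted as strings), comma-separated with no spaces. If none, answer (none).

Answer: C940E,H119L,H198D,H640A,N667E,Q905I,S90T

Derivation:
At Lambda: gained [] -> total []
At Kappa: gained ['H119L', 'Q905I'] -> total ['H119L', 'Q905I']
At Eta: gained ['N667E', 'H198D', 'S90T'] -> total ['H119L', 'H198D', 'N667E', 'Q905I', 'S90T']
At Zeta: gained ['H640A', 'C940E'] -> total ['C940E', 'H119L', 'H198D', 'H640A', 'N667E', 'Q905I', 'S90T']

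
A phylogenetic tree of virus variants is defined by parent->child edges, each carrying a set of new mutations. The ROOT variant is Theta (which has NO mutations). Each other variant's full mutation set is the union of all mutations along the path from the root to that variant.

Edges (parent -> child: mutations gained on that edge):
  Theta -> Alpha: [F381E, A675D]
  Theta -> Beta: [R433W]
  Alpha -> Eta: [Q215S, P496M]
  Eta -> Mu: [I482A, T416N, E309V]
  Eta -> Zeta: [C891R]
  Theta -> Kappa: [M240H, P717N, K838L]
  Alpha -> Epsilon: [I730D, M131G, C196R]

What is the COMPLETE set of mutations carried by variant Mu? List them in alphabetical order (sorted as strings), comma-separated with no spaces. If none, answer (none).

At Theta: gained [] -> total []
At Alpha: gained ['F381E', 'A675D'] -> total ['A675D', 'F381E']
At Eta: gained ['Q215S', 'P496M'] -> total ['A675D', 'F381E', 'P496M', 'Q215S']
At Mu: gained ['I482A', 'T416N', 'E309V'] -> total ['A675D', 'E309V', 'F381E', 'I482A', 'P496M', 'Q215S', 'T416N']

Answer: A675D,E309V,F381E,I482A,P496M,Q215S,T416N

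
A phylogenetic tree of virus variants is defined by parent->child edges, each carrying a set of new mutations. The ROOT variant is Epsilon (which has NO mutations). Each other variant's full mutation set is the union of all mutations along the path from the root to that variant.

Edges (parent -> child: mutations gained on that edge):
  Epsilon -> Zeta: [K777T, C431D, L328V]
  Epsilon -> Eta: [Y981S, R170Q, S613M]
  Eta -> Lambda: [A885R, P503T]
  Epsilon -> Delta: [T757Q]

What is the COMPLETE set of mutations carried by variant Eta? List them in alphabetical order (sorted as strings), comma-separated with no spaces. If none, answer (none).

Answer: R170Q,S613M,Y981S

Derivation:
At Epsilon: gained [] -> total []
At Eta: gained ['Y981S', 'R170Q', 'S613M'] -> total ['R170Q', 'S613M', 'Y981S']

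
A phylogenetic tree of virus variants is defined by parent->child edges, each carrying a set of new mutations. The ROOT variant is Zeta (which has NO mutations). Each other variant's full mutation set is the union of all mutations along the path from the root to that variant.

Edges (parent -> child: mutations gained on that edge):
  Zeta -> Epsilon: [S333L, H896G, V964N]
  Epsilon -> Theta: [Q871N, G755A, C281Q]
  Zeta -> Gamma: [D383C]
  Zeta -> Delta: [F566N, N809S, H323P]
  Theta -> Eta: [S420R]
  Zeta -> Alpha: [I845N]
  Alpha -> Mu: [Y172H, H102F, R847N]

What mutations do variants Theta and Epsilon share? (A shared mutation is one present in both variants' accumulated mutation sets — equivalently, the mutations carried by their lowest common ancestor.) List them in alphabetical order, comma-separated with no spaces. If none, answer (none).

Accumulating mutations along path to Theta:
  At Zeta: gained [] -> total []
  At Epsilon: gained ['S333L', 'H896G', 'V964N'] -> total ['H896G', 'S333L', 'V964N']
  At Theta: gained ['Q871N', 'G755A', 'C281Q'] -> total ['C281Q', 'G755A', 'H896G', 'Q871N', 'S333L', 'V964N']
Mutations(Theta) = ['C281Q', 'G755A', 'H896G', 'Q871N', 'S333L', 'V964N']
Accumulating mutations along path to Epsilon:
  At Zeta: gained [] -> total []
  At Epsilon: gained ['S333L', 'H896G', 'V964N'] -> total ['H896G', 'S333L', 'V964N']
Mutations(Epsilon) = ['H896G', 'S333L', 'V964N']
Intersection: ['C281Q', 'G755A', 'H896G', 'Q871N', 'S333L', 'V964N'] ∩ ['H896G', 'S333L', 'V964N'] = ['H896G', 'S333L', 'V964N']

Answer: H896G,S333L,V964N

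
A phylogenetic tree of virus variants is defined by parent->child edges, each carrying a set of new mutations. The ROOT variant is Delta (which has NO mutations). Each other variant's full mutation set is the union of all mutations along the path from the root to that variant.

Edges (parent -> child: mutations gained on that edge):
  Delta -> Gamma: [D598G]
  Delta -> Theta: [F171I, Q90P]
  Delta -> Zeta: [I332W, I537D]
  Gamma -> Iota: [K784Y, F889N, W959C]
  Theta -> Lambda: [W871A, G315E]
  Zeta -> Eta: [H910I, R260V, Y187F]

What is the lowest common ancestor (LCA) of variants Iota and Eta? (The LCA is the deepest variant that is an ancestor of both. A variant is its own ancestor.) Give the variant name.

Path from root to Iota: Delta -> Gamma -> Iota
  ancestors of Iota: {Delta, Gamma, Iota}
Path from root to Eta: Delta -> Zeta -> Eta
  ancestors of Eta: {Delta, Zeta, Eta}
Common ancestors: {Delta}
Walk up from Eta: Eta (not in ancestors of Iota), Zeta (not in ancestors of Iota), Delta (in ancestors of Iota)
Deepest common ancestor (LCA) = Delta

Answer: Delta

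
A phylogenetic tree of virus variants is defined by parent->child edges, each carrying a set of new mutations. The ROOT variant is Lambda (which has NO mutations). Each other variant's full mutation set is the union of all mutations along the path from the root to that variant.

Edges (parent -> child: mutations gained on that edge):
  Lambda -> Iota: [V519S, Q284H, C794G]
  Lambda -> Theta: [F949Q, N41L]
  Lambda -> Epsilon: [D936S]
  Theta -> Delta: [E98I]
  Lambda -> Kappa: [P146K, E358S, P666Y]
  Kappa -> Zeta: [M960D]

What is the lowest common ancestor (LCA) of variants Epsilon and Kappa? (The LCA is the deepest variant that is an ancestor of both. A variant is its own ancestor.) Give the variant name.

Answer: Lambda

Derivation:
Path from root to Epsilon: Lambda -> Epsilon
  ancestors of Epsilon: {Lambda, Epsilon}
Path from root to Kappa: Lambda -> Kappa
  ancestors of Kappa: {Lambda, Kappa}
Common ancestors: {Lambda}
Walk up from Kappa: Kappa (not in ancestors of Epsilon), Lambda (in ancestors of Epsilon)
Deepest common ancestor (LCA) = Lambda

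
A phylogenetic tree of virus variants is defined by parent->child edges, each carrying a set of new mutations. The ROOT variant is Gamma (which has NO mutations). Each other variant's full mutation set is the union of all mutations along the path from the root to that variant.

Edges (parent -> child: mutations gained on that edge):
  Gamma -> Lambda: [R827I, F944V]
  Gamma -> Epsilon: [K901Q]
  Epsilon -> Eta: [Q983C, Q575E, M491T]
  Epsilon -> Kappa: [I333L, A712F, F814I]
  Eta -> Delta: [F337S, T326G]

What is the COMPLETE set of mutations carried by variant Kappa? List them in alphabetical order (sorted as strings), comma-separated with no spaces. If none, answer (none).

Answer: A712F,F814I,I333L,K901Q

Derivation:
At Gamma: gained [] -> total []
At Epsilon: gained ['K901Q'] -> total ['K901Q']
At Kappa: gained ['I333L', 'A712F', 'F814I'] -> total ['A712F', 'F814I', 'I333L', 'K901Q']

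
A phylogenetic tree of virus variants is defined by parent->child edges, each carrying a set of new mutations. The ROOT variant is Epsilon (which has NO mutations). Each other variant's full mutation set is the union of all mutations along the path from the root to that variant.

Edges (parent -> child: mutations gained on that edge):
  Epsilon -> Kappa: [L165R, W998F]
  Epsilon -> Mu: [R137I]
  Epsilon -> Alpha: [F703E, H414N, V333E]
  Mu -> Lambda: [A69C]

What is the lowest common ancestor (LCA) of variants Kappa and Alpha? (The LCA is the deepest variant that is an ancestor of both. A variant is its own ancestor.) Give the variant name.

Path from root to Kappa: Epsilon -> Kappa
  ancestors of Kappa: {Epsilon, Kappa}
Path from root to Alpha: Epsilon -> Alpha
  ancestors of Alpha: {Epsilon, Alpha}
Common ancestors: {Epsilon}
Walk up from Alpha: Alpha (not in ancestors of Kappa), Epsilon (in ancestors of Kappa)
Deepest common ancestor (LCA) = Epsilon

Answer: Epsilon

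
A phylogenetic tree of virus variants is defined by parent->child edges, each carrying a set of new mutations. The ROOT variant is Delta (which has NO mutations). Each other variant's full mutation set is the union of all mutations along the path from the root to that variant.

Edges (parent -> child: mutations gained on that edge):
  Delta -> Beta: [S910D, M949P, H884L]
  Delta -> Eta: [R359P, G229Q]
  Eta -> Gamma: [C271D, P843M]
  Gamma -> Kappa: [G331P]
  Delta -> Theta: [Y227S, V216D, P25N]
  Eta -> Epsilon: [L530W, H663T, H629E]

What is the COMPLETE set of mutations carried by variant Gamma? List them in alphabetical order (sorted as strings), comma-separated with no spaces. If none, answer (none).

Answer: C271D,G229Q,P843M,R359P

Derivation:
At Delta: gained [] -> total []
At Eta: gained ['R359P', 'G229Q'] -> total ['G229Q', 'R359P']
At Gamma: gained ['C271D', 'P843M'] -> total ['C271D', 'G229Q', 'P843M', 'R359P']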